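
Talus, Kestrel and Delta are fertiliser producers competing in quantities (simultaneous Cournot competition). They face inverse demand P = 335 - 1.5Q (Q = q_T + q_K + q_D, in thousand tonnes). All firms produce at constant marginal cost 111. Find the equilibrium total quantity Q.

Each firm earns π_i = (335 - 1.5Q)q_i - 111q_i.
Setting ∂π_i/∂q_i = 0 with rivals' quantities fixed: 224 - 3q_i - (3/2)·Σ_{j≠i} q_j = 0.
With identical firms every q_j equals q_i, so Σ_{j≠i} q_j = 2q_i and 224 = 6q_i, giving q_i = 112/3.
Total output Q = 112/3 + 112/3 + 112/3 = 112.

112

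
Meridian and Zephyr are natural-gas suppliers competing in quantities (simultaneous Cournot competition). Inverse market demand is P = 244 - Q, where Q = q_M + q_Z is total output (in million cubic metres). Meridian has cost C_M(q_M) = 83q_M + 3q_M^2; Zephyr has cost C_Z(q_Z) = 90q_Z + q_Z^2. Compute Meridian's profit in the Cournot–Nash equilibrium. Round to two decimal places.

Meridian's profit: π_M = (244 - Q)q_M - (83q_M + 3q_M²). Setting ∂π_M/∂q_M = 0: 161 - 8q_M - (q_Z) = 0.
Zephyr's profit: π_Z = (244 - Q)q_Z - (90q_Z + q_Z²). Setting ∂π_Z/∂q_Z = 0: 154 - 4q_Z - (q_M) = 0.
Rearranging gives the reaction functions q_M = (161 - q_Z)/8 and q_Z = (154 - q_M)/4.
Solving the pair: q_M = 490/31, q_Z = 1071/31.
Price P = 244 - 1561/31 = 193.6452.
Meridian's profit: 193.6452·(490/31) - 83·(490/31) - 3(490/31)² = 999.3757.

999.38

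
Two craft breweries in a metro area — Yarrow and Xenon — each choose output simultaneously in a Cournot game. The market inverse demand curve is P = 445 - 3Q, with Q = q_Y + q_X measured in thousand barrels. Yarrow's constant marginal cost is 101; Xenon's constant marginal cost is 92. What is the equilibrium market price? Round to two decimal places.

Yarrow's profit: π_Y = (445 - 3Q)q_Y - (101q_Y). Setting ∂π_Y/∂q_Y = 0: 344 - 6q_Y - 3(q_X) = 0.
Xenon's profit: π_X = (445 - 3Q)q_X - (92q_X). Setting ∂π_X/∂q_X = 0: 353 - 6q_X - 3(q_Y) = 0.
Best responses: q_Y = (344 - 3q_X)/6, q_X = (353 - 3q_Y)/6.
Substituting one into the other gives q_Y = 335/9 and q_X = 362/9.
Total output Q = 697/9, so price P = 445 - 3·(697/9) = 638/3.

212.67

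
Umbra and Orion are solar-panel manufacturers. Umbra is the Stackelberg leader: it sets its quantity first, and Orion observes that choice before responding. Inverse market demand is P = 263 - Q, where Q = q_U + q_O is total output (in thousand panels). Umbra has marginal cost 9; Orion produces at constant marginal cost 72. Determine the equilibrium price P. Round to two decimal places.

The follower Orion best-responds to any q_U: π_O = (263 - Q)q_O - 72q_O.
Follower FOC: 191 - q_U - 2q_O = 0, so q_O(q_U) = (191 - q_U)/2.
The leader anticipates this reaction. Substituting into P = 263 - Q gives P = 335/2 - (1/2)q_U, so π_U = (335/2 - (1/2)q_U)q_U - 9q_U.
The leader's first-order condition 317/2 - q_U = 0 yields q_U = 317/2.
Then q_O = (191 - 317/2)/2 = 65/4.
Total output Q = 699/4, so price P = 263 - 699/4 = 353/4.

88.25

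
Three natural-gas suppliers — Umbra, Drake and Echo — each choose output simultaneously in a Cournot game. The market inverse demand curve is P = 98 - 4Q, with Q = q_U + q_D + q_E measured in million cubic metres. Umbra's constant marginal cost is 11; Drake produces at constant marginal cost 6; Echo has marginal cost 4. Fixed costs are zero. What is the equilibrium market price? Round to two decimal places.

Umbra's profit: π_U = (98 - 4Q)q_U - (11q_U). Setting ∂π_U/∂q_U = 0: 87 - 8q_U - 4(q_D + q_E) = 0.
Drake's profit: π_D = (98 - 4Q)q_D - (6q_D). Setting ∂π_D/∂q_D = 0: 92 - 8q_D - 4(q_U + q_E) = 0.
Echo's first-order condition: 94 - 8q_E - 4(q_U + q_D) = 0.
Adding the 3 first-order conditions: 273 − 16Q = 0, so Q = 273/16.
Back-substituting: q_U = (87 − 273/4)/4 = 75/16, q_D = (92 − 273/4)/4 = 95/16, q_E = (94 − 273/4)/4 = 103/16.
Total output Q = 273/16, so price P = 98 - 4·(273/16) = 119/4.

29.75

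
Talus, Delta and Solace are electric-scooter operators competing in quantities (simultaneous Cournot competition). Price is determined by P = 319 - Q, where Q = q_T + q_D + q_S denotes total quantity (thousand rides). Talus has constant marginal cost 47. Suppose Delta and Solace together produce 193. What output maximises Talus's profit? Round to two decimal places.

39.50

With rivals' combined output fixed at 193, Talus's profit is π_T = (319 - 193 - q_T)q_T - (47q_T) = (126 - q_T)q_T - (47q_T).
∂π_T/∂q_T = 79 - 2q_T = 0, so q_T = 79/2.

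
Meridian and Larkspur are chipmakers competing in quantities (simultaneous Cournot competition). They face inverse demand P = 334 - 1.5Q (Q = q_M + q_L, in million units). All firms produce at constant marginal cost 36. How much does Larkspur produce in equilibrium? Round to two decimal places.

Each firm earns π_i = (334 - 1.5Q)q_i - 36q_i.
First-order condition (treating rivals' output as given): 298 - 3q_i - (3/2)q_j = 0.
By symmetry each firm produces the same amount; substituting q_j = q_i yields q_i = 298/(9/2) = 596/9.

66.22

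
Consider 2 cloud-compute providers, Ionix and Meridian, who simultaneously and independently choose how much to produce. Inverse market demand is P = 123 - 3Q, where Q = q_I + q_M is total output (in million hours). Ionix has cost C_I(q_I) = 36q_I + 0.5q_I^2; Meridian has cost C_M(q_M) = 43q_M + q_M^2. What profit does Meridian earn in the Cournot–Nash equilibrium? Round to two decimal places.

161.89

Ionix's profit: π_I = (123 - 3Q)q_I - (36q_I + (1/2)q_I²). Setting ∂π_I/∂q_I = 0: 87 - 7q_I - 3(q_M) = 0.
Meridian's first-order condition: 80 - 8q_M - 3(q_I) = 0.
Rearranging gives the reaction functions q_I = (87 - 3q_M)/7 and q_M = (80 - 3q_I)/8.
Solving the pair: q_I = 456/47, q_M = 299/47.
Price P = 123 - 3·(755/47) = 74.8085.
Meridian's profit: 74.8085·(299/47) - 43·(299/47) - (299/47)² = 161.8850.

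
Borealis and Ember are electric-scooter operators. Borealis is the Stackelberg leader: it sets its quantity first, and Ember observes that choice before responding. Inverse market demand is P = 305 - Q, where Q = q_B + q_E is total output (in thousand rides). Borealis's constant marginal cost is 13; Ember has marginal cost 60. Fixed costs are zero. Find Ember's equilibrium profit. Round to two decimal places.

1425.06

Solve by backward induction. Given q_B, the follower Ember maximises π_E = (305 - q_B - q_E)q_E - 60q_E.
Setting the follower's marginal profit to zero, 245 - q_B - 2q_E = 0, i.e. q_E = (245 - q_B)/2.
The leader anticipates this reaction. Substituting into P = 305 - Q gives P = 365/2 - (1/2)q_B, so π_B = (365/2 - (1/2)q_B)q_B - 13q_B.
Leader FOC: 339/2 - q_B = 0, so q_B = 339/2.
Then q_E = (245 - 339/2)/2 = 151/4.
Price P = 305 - 829/4 = 391/4.
Ember's profit: (391/4 - 60)·(151/4) = 1425.0625.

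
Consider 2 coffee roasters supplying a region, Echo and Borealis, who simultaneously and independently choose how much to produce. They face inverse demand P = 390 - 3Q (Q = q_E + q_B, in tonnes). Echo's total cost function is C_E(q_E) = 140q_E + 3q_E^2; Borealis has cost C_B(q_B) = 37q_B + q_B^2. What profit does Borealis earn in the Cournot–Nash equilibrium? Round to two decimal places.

Echo's profit: π_E = (390 - 3Q)q_E - (140q_E + 3q_E²). Setting ∂π_E/∂q_E = 0: 250 - 12q_E - 3(q_B) = 0.
Borealis's first-order condition: 353 - 8q_B - 3(q_E) = 0.
Rearranging gives the reaction functions q_E = (250 - 3q_B)/12 and q_B = (353 - 3q_E)/8.
Substituting one into the other gives q_E = 941/87 and q_B = 1162/29.
Price P = 390 - 3·50.8851 = 237.3448.
Borealis's profit: 237.3448·(1162/29) - 37·(1162/29) - (1162/29)² = 6422.0880.

6422.09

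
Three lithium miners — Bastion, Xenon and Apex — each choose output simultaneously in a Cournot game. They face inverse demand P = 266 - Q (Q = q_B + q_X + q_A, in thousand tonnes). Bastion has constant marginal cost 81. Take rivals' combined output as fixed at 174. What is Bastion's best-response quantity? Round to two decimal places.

5.50

With rivals' combined output fixed at 174, Bastion's profit is π_B = (266 - 174 - q_B)q_B - (81q_B) = (92 - q_B)q_B - (81q_B).
∂π_B/∂q_B = 11 - 2q_B = 0, so q_B = 11/2.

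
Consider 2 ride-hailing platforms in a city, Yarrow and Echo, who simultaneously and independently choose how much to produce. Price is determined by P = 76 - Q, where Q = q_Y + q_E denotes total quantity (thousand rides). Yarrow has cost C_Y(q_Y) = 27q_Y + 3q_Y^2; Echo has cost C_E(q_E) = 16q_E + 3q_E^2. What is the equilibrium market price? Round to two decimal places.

Yarrow's profit: π_Y = (76 - Q)q_Y - (27q_Y + 3q_Y²). Setting ∂π_Y/∂q_Y = 0: 49 - 8q_Y - (q_E) = 0.
Echo's first-order condition: 60 - 8q_E - (q_Y) = 0.
Best responses: q_Y = (49 - q_E)/8, q_E = (60 - q_Y)/8.
Substituting one into the other gives q_Y = 332/63 and q_E = 431/63.
Total output Q = 109/9, so price P = 76 - 109/9 = 575/9.

63.89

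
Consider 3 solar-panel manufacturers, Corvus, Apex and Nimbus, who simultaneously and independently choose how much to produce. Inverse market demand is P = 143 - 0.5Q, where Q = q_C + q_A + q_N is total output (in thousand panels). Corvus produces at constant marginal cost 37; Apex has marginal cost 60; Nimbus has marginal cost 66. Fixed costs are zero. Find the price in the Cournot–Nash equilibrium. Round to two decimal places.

76.50

Corvus's profit: π_C = (143 - 0.5Q)q_C - (37q_C). Setting ∂π_C/∂q_C = 0: 106 - q_C - (1/2)(q_A + q_N) = 0.
Apex's profit: π_A = (143 - 0.5Q)q_A - (60q_A). Setting ∂π_A/∂q_A = 0: 83 - q_A - (1/2)(q_C + q_N) = 0.
Nimbus's first-order condition: 77 - q_N - (1/2)(q_C + q_A) = 0.
Summing all 3 equations gives 266 − 2Q = 0, hence Q = 133.
Back-substituting: q_C = (106 − 133/2)/(1/2) = 79, q_A = (83 − 133/2)/(1/2) = 33, q_N = (77 − 133/2)/(1/2) = 21.
Total output Q = 133, so price P = 143 - (1/2)·133 = 153/2.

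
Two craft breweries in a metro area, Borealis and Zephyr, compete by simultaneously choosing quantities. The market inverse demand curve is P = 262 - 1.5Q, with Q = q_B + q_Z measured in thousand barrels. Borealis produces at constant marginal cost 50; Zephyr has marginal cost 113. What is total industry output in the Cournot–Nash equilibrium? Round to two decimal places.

Borealis's profit: π_B = (262 - 1.5Q)q_B - (50q_B). Setting ∂π_B/∂q_B = 0: 212 - 3q_B - (3/2)(q_Z) = 0.
Zephyr's first-order condition: 149 - 3q_Z - (3/2)(q_B) = 0.
Best responses: q_B = (212 - (3/2)q_Z)/3, q_Z = (149 - (3/2)q_B)/3.
Solving the pair: q_B = 550/9, q_Z = 172/9.
Total output Q = 550/9 + 172/9 = 722/9.

80.22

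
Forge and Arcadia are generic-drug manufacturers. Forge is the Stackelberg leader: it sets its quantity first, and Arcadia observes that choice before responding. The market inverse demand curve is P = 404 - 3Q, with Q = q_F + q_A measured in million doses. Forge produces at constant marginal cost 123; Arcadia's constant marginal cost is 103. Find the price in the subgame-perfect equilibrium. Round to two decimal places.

The follower Arcadia best-responds to any q_F: π_A = (404 - 3Q)q_A - 103q_A.
∂π_A/∂q_A = 301 - 3q_F - 6q_A = 0 gives the reaction function q_A = (301 - 3q_F)/6.
The leader anticipates this reaction. Substituting into P = 404 - 3Q gives P = 507/2 - (3/2)q_F, so π_F = (507/2 - (3/2)q_F)q_F - 123q_F.
Leader FOC: 261/2 - 3q_F = 0, so q_F = 87/2.
Then q_A = (301 - 3·(87/2))/6 = 341/12.
Total output Q = 863/12, so price P = 404 - 3·(863/12) = 753/4.

188.25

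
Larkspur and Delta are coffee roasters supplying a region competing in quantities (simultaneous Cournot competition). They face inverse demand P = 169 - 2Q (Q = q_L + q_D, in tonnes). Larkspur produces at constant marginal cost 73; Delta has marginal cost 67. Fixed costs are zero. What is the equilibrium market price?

103

Larkspur's profit: π_L = (169 - 2Q)q_L - (73q_L). Setting ∂π_L/∂q_L = 0: 96 - 4q_L - 2(q_D) = 0.
Delta's first-order condition: 102 - 4q_D - 2(q_L) = 0.
Best responses: q_L = (96 - 2q_D)/4, q_D = (102 - 2q_L)/4.
Substituting one into the other gives q_L = 15 and q_D = 18.
Total output Q = 33, so price P = 169 - 2·33 = 103.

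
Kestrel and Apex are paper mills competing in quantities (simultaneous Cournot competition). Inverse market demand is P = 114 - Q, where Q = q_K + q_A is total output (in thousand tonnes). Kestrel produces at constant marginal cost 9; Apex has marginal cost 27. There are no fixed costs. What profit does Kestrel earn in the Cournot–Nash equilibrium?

Kestrel's profit: π_K = (114 - Q)q_K - (9q_K). Setting ∂π_K/∂q_K = 0: 105 - 2q_K - (q_A) = 0.
Apex's profit: π_A = (114 - Q)q_A - (27q_A). Setting ∂π_A/∂q_A = 0: 87 - 2q_A - (q_K) = 0.
Rearranging gives the reaction functions q_K = (105 - q_A)/2 and q_A = (87 - q_K)/2.
Solving the pair: q_K = 41, q_A = 23.
Price P = 114 - 64 = 50.
Kestrel's profit: (50 - 9)·41 = 1681.

1681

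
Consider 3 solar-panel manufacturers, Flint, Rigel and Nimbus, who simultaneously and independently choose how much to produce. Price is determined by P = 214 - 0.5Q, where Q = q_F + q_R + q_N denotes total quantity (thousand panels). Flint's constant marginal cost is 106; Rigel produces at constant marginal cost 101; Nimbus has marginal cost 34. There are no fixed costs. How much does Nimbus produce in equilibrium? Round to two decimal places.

159.50

Flint's profit: π_F = (214 - 0.5Q)q_F - (106q_F). Setting ∂π_F/∂q_F = 0: 108 - q_F - (1/2)(q_R + q_N) = 0.
Rigel's profit: π_R = (214 - 0.5Q)q_R - (101q_R). Setting ∂π_R/∂q_R = 0: 113 - q_R - (1/2)(q_F + q_N) = 0.
Nimbus's profit: π_N = (214 - 0.5Q)q_N - (34q_N). Setting ∂π_N/∂q_N = 0: 180 - q_N - (1/2)(q_F + q_R) = 0.
Adding the 3 first-order conditions: 401 − 2Q = 0, so Q = 401/2.
Back-substituting: q_F = (108 − 401/4)/(1/2) = 31/2, q_R = (113 − 401/4)/(1/2) = 51/2, q_N = (180 − 401/4)/(1/2) = 319/2.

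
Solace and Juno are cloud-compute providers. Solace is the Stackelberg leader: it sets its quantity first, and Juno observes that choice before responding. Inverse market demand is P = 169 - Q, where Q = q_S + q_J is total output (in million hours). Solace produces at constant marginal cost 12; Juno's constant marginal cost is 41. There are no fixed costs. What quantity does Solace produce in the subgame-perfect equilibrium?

Solve by backward induction. Given q_S, the follower Juno maximises π_J = (169 - q_S - q_J)q_J - 41q_J.
Setting the follower's marginal profit to zero, 128 - q_S - 2q_J = 0, i.e. q_J = (128 - q_S)/2.
The leader anticipates this reaction. Substituting into P = 169 - Q gives P = 105 - (1/2)q_S, so π_S = (105 - (1/2)q_S)q_S - 12q_S.
The leader's first-order condition 93 - q_S = 0 yields q_S = 93.
Then q_J = (128 - 93)/2 = 35/2.

93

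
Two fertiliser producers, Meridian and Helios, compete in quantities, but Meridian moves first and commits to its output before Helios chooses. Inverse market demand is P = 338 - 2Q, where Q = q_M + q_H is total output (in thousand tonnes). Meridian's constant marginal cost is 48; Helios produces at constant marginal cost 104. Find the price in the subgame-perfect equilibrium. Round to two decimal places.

134.50

Solve by backward induction. Given q_M, the follower Helios maximises π_H = (338 - 2q_M - 2q_H)q_H - 104q_H.
∂π_H/∂q_H = 234 - 2q_M - 4q_H = 0 gives the reaction function q_H = (234 - 2q_M)/4.
The leader anticipates this reaction. Substituting into P = 338 - 2Q gives P = 221 - q_M, so π_M = (221 - q_M)q_M - 48q_M.
Leader FOC: 173 - 2q_M = 0, so q_M = 173/2.
Then q_H = (234 - 2·(173/2))/4 = 61/4.
Total output Q = 407/4, so price P = 338 - 2·(407/4) = 269/2.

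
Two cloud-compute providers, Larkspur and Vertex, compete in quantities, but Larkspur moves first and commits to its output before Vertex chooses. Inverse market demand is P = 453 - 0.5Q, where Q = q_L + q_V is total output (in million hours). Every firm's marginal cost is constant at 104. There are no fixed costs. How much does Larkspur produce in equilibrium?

349

The follower Vertex best-responds to any q_L: π_V = (453 - 0.5Q)q_V - 104q_V.
Follower FOC: 349 - (1/2)q_L - q_V = 0, so q_V(q_L) = (349 - (1/2)q_L).
Larkspur substitutes q_V(q_L) into its own profit: π_L = q_L(453 - (1/2)q_L - (349 - (1/2)q_L)/2) - 104q_L = (557/2 - (1/4)q_L)q_L - 104q_L.
Leader FOC: 349/2 - (1/2)q_L = 0, so q_L = 349.
Then q_V = (349 - (1/2)·349) = 349/2.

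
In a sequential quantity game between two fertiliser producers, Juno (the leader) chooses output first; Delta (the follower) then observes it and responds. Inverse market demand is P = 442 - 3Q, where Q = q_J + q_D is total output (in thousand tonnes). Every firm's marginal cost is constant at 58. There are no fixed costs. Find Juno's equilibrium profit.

6144

Solve by backward induction. Given q_J, the follower Delta maximises π_D = (442 - 3q_J - 3q_D)q_D - 58q_D.
Setting the follower's marginal profit to zero, 384 - 3q_J - 6q_D = 0, i.e. q_D = (384 - 3q_J)/6.
The leader anticipates this reaction. Substituting into P = 442 - 3Q gives P = 250 - (3/2)q_J, so π_J = (250 - (3/2)q_J)q_J - 58q_J.
Maximising: ∂π_J/∂q_J = 192 - 3q_J = 0, giving q_J = 64.
Then q_D = (384 - 3·64)/6 = 32.
Price P = 442 - 3·96 = 154.
Juno's profit: (154 - 58)·64 = 6144.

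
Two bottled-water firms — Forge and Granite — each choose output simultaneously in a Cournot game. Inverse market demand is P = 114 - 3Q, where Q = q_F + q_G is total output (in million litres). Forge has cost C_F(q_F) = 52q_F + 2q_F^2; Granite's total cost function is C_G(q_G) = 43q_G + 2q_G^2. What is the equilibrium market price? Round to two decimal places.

Forge's profit: π_F = (114 - 3Q)q_F - (52q_F + 2q_F²). Setting ∂π_F/∂q_F = 0: 62 - 10q_F - 3(q_G) = 0.
Granite's first-order condition: 71 - 10q_G - 3(q_F) = 0.
Rearranging gives the reaction functions q_F = (62 - 3q_G)/10 and q_G = (71 - 3q_F)/10.
Solving the pair: q_F = 407/91, q_G = 524/91.
Total output Q = 133/13, so price P = 114 - 3·(133/13) = 1083/13.

83.31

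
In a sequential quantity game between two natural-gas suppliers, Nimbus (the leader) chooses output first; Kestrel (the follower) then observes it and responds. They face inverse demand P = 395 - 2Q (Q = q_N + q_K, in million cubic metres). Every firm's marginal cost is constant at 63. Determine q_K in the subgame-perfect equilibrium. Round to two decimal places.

41.50

The follower Kestrel best-responds to any q_N: π_K = (395 - 2Q)q_K - 63q_K.
Setting the follower's marginal profit to zero, 332 - 2q_N - 4q_K = 0, i.e. q_K = (332 - 2q_N)/4.
The leader anticipates this reaction. Substituting into P = 395 - 2Q gives P = 229 - q_N, so π_N = (229 - q_N)q_N - 63q_N.
Leader FOC: 166 - 2q_N = 0, so q_N = 83.
Then q_K = (332 - 2·83)/4 = 83/2.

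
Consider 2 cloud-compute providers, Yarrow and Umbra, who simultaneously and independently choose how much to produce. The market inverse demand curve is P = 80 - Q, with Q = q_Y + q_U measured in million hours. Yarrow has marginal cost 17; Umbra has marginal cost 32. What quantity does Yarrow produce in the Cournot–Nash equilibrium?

Yarrow's profit: π_Y = (80 - Q)q_Y - (17q_Y). Setting ∂π_Y/∂q_Y = 0: 63 - 2q_Y - (q_U) = 0.
Umbra's profit: π_U = (80 - Q)q_U - (32q_U). Setting ∂π_U/∂q_U = 0: 48 - 2q_U - (q_Y) = 0.
Rearranging gives the reaction functions q_Y = (63 - q_U)/2 and q_U = (48 - q_Y)/2.
Substituting one into the other gives q_Y = 26 and q_U = 11.

26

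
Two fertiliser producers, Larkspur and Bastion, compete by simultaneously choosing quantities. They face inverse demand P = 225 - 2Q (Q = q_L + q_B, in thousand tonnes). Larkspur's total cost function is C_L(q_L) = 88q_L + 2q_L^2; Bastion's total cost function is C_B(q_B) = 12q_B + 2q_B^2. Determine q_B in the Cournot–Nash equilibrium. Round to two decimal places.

23.83

Larkspur's profit: π_L = (225 - 2Q)q_L - (88q_L + 2q_L²). Setting ∂π_L/∂q_L = 0: 137 - 8q_L - 2(q_B) = 0.
Bastion's profit: π_B = (225 - 2Q)q_B - (12q_B + 2q_B²). Setting ∂π_B/∂q_B = 0: 213 - 8q_B - 2(q_L) = 0.
So q_L = (137 - 2q_B)/8 and q_B = (213 - 2q_L)/8.
Substituting one into the other gives q_L = 67/6 and q_B = 143/6.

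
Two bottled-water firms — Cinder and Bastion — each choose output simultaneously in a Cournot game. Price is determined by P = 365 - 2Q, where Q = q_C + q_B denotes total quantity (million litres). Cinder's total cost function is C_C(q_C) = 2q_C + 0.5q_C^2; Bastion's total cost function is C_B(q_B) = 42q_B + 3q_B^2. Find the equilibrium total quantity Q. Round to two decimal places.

Cinder's profit: π_C = (365 - 2Q)q_C - (2q_C + (1/2)q_C²). Setting ∂π_C/∂q_C = 0: 363 - 5q_C - 2(q_B) = 0.
Bastion's profit: π_B = (365 - 2Q)q_B - (42q_B + 3q_B²). Setting ∂π_B/∂q_B = 0: 323 - 10q_B - 2(q_C) = 0.
Rearranging gives the reaction functions q_C = (363 - 2q_B)/5 and q_B = (323 - 2q_C)/10.
Substituting one into the other gives q_C = 1492/23 and q_B = 889/46.
Total output Q = 1492/23 + 889/46 = 84.1957.

84.20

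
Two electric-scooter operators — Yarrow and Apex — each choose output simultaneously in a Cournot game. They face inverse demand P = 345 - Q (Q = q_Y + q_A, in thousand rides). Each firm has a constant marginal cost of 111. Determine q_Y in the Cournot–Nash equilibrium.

A representative firm's profit is π_i = q_i(345 - Q) - 111q_i.
Setting ∂π_i/∂q_i = 0 with rivals' quantities fixed: 234 - 2q_i - q_j = 0.
With identical firms every q_j equals q_i, so q_j = q_i and 234 = 3q_i, giving q_i = 78.

78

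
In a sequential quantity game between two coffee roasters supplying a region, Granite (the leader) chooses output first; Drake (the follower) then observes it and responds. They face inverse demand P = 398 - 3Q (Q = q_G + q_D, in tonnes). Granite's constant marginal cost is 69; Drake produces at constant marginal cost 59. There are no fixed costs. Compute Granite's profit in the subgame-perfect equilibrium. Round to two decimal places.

The follower Drake best-responds to any q_G: π_D = (398 - 3Q)q_D - 59q_D.
Setting the follower's marginal profit to zero, 339 - 3q_G - 6q_D = 0, i.e. q_D = (339 - 3q_G)/6.
The leader anticipates this reaction. Substituting into P = 398 - 3Q gives P = 457/2 - (3/2)q_G, so π_G = (457/2 - (3/2)q_G)q_G - 69q_G.
The leader's first-order condition 319/2 - 3q_G = 0 yields q_G = 319/6.
Then q_D = (339 - 3·(319/6))/6 = 359/12.
Price P = 398 - 3·(997/12) = 595/4.
Granite's profit: (595/4 - 69)·(319/6) = 4240.0417.

4240.04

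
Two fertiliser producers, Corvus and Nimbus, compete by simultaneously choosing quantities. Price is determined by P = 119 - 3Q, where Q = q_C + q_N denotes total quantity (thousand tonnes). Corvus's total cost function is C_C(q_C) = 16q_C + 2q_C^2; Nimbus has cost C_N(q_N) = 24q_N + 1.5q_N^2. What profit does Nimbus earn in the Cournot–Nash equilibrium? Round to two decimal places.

281.81

Corvus's profit: π_C = (119 - 3Q)q_C - (16q_C + 2q_C²). Setting ∂π_C/∂q_C = 0: 103 - 10q_C - 3(q_N) = 0.
Nimbus's profit: π_N = (119 - 3Q)q_N - (24q_N + (3/2)q_N²). Setting ∂π_N/∂q_N = 0: 95 - 9q_N - 3(q_C) = 0.
Rearranging gives the reaction functions q_C = (103 - 3q_N)/10 and q_N = (95 - 3q_C)/9.
Solving the pair: q_C = 214/27, q_N = 641/81.
Price P = 119 - 3·(1283/81) = 1930/27.
Nimbus's profit: (1930/27)·(641/81) - 24·(641/81) - (3/2)(641/81)² = 281.8114.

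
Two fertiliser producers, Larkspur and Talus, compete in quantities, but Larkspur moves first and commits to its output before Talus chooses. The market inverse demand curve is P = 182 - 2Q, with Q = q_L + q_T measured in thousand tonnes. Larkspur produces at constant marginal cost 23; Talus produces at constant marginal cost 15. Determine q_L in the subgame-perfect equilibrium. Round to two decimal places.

37.75

Solve by backward induction. Given q_L, the follower Talus maximises π_T = (182 - 2q_L - 2q_T)q_T - 15q_T.
∂π_T/∂q_T = 167 - 2q_L - 4q_T = 0 gives the reaction function q_T = (167 - 2q_L)/4.
The leader anticipates this reaction. Substituting into P = 182 - 2Q gives P = 197/2 - q_L, so π_L = (197/2 - q_L)q_L - 23q_L.
Maximising: ∂π_L/∂q_L = 151/2 - 2q_L = 0, giving q_L = 151/4.
Then q_T = (167 - 2·(151/4))/4 = 183/8.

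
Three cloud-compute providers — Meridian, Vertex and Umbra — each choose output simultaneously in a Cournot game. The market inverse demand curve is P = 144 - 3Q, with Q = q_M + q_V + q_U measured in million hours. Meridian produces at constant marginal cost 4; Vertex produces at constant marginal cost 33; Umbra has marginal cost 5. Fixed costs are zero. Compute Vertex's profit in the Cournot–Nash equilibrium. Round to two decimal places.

60.75

Meridian's profit: π_M = (144 - 3Q)q_M - (4q_M). Setting ∂π_M/∂q_M = 0: 140 - 6q_M - 3(q_V + q_U) = 0.
Vertex's profit: π_V = (144 - 3Q)q_V - (33q_V). Setting ∂π_V/∂q_V = 0: 111 - 6q_V - 3(q_M + q_U) = 0.
Umbra's profit: π_U = (144 - 3Q)q_U - (5q_U). Setting ∂π_U/∂q_U = 0: 139 - 6q_U - 3(q_M + q_V) = 0.
Adding the 3 first-order conditions: 390 − 12Q = 0, so Q = 65/2.
Back-substituting: q_M = (140 − 195/2)/3 = 85/6, q_V = (111 − 195/2)/3 = 9/2, q_U = (139 − 195/2)/3 = 83/6.
Price P = 144 - 3·(65/2) = 93/2.
Vertex's profit: (93/2 - 33)·(9/2) = 243/4.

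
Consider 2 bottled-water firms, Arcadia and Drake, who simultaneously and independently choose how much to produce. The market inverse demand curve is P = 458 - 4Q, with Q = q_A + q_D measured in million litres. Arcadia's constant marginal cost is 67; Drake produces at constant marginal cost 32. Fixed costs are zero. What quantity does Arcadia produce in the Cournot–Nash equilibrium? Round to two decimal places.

Arcadia's profit: π_A = (458 - 4Q)q_A - (67q_A). Setting ∂π_A/∂q_A = 0: 391 - 8q_A - 4(q_D) = 0.
Drake's profit: π_D = (458 - 4Q)q_D - (32q_D). Setting ∂π_D/∂q_D = 0: 426 - 8q_D - 4(q_A) = 0.
So q_A = (391 - 4q_D)/8 and q_D = (426 - 4q_A)/8.
Solving the pair: q_A = 89/3, q_D = 461/12.

29.67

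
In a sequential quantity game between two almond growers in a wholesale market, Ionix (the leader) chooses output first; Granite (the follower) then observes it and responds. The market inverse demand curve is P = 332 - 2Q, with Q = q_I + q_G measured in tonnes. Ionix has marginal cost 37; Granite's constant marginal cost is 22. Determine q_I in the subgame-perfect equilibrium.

70

Solve by backward induction. Given q_I, the follower Granite maximises π_G = (332 - 2q_I - 2q_G)q_G - 22q_G.
Setting the follower's marginal profit to zero, 310 - 2q_I - 4q_G = 0, i.e. q_G = (310 - 2q_I)/4.
The leader anticipates this reaction. Substituting into P = 332 - 2Q gives P = 177 - q_I, so π_I = (177 - q_I)q_I - 37q_I.
Maximising: ∂π_I/∂q_I = 140 - 2q_I = 0, giving q_I = 70.
Then q_G = (310 - 2·70)/4 = 85/2.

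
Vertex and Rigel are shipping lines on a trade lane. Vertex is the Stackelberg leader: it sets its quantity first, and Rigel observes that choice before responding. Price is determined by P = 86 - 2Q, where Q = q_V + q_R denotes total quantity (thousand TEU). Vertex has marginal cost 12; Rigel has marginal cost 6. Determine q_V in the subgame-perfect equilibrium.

17

Solve by backward induction. Given q_V, the follower Rigel maximises π_R = (86 - 2q_V - 2q_R)q_R - 6q_R.
Setting the follower's marginal profit to zero, 80 - 2q_V - 4q_R = 0, i.e. q_R = (80 - 2q_V)/4.
Vertex substitutes q_R(q_V) into its own profit: π_V = q_V(86 - 2q_V - (80 - 2q_V)/2) - 12q_V = (46 - q_V)q_V - 12q_V.
Leader FOC: 34 - 2q_V = 0, so q_V = 17.
Then q_R = (80 - 2·17)/4 = 23/2.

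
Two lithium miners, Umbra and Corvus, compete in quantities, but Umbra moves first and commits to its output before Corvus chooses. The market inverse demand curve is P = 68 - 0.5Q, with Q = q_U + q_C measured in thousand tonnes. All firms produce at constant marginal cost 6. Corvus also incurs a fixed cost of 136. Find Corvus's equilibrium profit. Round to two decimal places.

344.50

The follower Corvus best-responds to any q_U: π_C = (68 - 0.5Q)q_C - 6q_C.
Setting the follower's marginal profit to zero, 62 - (1/2)q_U - q_C = 0, i.e. q_C = (62 - (1/2)q_U).
The leader anticipates this reaction. Substituting into P = 68 - 0.5Q gives P = 37 - (1/4)q_U, so π_U = (37 - (1/4)q_U)q_U - 6q_U.
The leader's first-order condition 31 - (1/2)q_U = 0 yields q_U = 62.
Then q_C = (62 - (1/2)·62) = 31.
Price P = 68 - (1/2)·93 = 43/2.
Corvus's profit: (43/2 - 6)·31 - 136 = 689/2.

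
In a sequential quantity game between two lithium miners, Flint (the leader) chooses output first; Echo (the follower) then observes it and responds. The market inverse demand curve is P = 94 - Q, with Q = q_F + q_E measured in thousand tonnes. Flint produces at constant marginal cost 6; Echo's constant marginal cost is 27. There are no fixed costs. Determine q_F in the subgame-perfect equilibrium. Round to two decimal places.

The follower Echo best-responds to any q_F: π_E = (94 - Q)q_E - 27q_E.
∂π_E/∂q_E = 67 - q_F - 2q_E = 0 gives the reaction function q_E = (67 - q_F)/2.
Flint substitutes q_E(q_F) into its own profit: π_F = q_F(94 - q_F - (67 - q_F)/2) - 6q_F = (121/2 - (1/2)q_F)q_F - 6q_F.
The leader's first-order condition 109/2 - q_F = 0 yields q_F = 109/2.
Then q_E = (67 - 109/2)/2 = 25/4.

54.50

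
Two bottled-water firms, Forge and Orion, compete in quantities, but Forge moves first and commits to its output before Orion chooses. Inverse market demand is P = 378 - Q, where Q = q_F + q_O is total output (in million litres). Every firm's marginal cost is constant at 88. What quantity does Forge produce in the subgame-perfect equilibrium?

145

The follower Orion best-responds to any q_F: π_O = (378 - Q)q_O - 88q_O.
Follower FOC: 290 - q_F - 2q_O = 0, so q_O(q_F) = (290 - q_F)/2.
Forge substitutes q_O(q_F) into its own profit: π_F = q_F(378 - q_F - (290 - q_F)/2) - 88q_F = (233 - (1/2)q_F)q_F - 88q_F.
Leader FOC: 145 - q_F = 0, so q_F = 145.
Then q_O = (290 - 145)/2 = 145/2.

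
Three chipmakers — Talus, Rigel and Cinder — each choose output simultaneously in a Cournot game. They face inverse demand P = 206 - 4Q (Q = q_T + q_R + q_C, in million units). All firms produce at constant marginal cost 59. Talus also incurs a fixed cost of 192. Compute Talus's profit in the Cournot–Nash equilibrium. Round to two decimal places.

Each firm earns π_i = (206 - 4Q)q_i - 59q_i.
First-order condition (treating rivals' output as given): 147 - 8q_i - 4·Σ_{j≠i} q_j = 0.
By symmetry each firm produces the same amount; substituting Σ_{j≠i} q_j = 2q_i yields q_i = 147/16.
Price P = 206 - 4·(441/16) = 383/4.
Talus's profit: (383/4 - 59)·(147/16) - 192 = 145.6406.

145.64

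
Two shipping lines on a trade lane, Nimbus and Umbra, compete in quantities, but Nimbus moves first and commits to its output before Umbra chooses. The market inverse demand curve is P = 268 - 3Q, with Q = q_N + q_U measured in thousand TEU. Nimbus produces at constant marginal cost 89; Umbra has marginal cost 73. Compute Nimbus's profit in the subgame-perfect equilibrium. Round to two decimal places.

Solve by backward induction. Given q_N, the follower Umbra maximises π_U = (268 - 3q_N - 3q_U)q_U - 73q_U.
∂π_U/∂q_U = 195 - 3q_N - 6q_U = 0 gives the reaction function q_U = (195 - 3q_N)/6.
The leader anticipates this reaction. Substituting into P = 268 - 3Q gives P = 341/2 - (3/2)q_N, so π_N = (341/2 - (3/2)q_N)q_N - 89q_N.
Maximising: ∂π_N/∂q_N = 163/2 - 3q_N = 0, giving q_N = 163/6.
Then q_U = (195 - 3·(163/6))/6 = 227/12.
Price P = 268 - 3·(553/12) = 519/4.
Nimbus's profit: (519/4 - 89)·(163/6) = 1107.0417.

1107.04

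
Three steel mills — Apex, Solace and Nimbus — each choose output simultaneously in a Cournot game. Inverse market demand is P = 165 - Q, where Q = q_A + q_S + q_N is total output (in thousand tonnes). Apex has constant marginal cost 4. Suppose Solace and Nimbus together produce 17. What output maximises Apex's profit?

With rivals' combined output fixed at 17, Apex's profit is π_A = (165 - 17 - q_A)q_A - (4q_A) = (148 - q_A)q_A - (4q_A).
∂π_A/∂q_A = 144 - 2q_A = 0, so q_A = 72.

72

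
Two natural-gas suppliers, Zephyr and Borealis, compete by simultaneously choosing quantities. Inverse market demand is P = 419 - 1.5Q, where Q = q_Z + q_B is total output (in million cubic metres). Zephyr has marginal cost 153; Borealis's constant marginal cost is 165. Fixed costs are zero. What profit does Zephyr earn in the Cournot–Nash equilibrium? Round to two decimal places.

Zephyr's profit: π_Z = (419 - 1.5Q)q_Z - (153q_Z). Setting ∂π_Z/∂q_Z = 0: 266 - 3q_Z - (3/2)(q_B) = 0.
Borealis's profit: π_B = (419 - 1.5Q)q_B - (165q_B). Setting ∂π_B/∂q_B = 0: 254 - 3q_B - (3/2)(q_Z) = 0.
Rearranging gives the reaction functions q_Z = (266 - (3/2)q_B)/3 and q_B = (254 - (3/2)q_Z)/3.
Solving the pair: q_Z = 556/9, q_B = 484/9.
Price P = 419 - (3/2)·(1040/9) = 737/3.
Zephyr's profit: (737/3 - 153)·(556/9) = 5724.7407.

5724.74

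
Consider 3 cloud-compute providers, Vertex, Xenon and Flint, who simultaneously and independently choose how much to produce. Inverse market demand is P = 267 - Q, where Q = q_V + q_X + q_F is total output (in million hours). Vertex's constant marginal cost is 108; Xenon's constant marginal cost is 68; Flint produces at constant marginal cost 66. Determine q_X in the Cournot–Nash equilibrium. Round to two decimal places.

59.25

Vertex's profit: π_V = (267 - Q)q_V - (108q_V). Setting ∂π_V/∂q_V = 0: 159 - 2q_V - (q_X + q_F) = 0.
Xenon's profit: π_X = (267 - Q)q_X - (68q_X). Setting ∂π_X/∂q_X = 0: 199 - 2q_X - (q_V + q_F) = 0.
Flint's first-order condition: 201 - 2q_F - (q_V + q_X) = 0.
Summing all 3 equations gives 559 − 4Q = 0, hence Q = 559/4.
Back-substituting: q_V = (159 − 559/4) = 77/4, q_X = (199 − 559/4) = 237/4, q_F = (201 − 559/4) = 245/4.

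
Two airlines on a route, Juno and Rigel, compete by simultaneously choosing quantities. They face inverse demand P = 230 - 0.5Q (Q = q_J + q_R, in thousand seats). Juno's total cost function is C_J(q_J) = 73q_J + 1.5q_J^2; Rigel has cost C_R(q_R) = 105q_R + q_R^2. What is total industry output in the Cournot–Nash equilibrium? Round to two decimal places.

Juno's profit: π_J = (230 - 0.5Q)q_J - (73q_J + (3/2)q_J²). Setting ∂π_J/∂q_J = 0: 157 - 4q_J - (1/2)(q_R) = 0.
Rigel's first-order condition: 125 - 3q_R - (1/2)(q_J) = 0.
Best responses: q_J = (157 - (1/2)q_R)/4, q_R = (125 - (1/2)q_J)/3.
Solving the pair: q_J = 1634/47, q_R = 1686/47.
Total output Q = 1634/47 + 1686/47 = 70.6383.

70.64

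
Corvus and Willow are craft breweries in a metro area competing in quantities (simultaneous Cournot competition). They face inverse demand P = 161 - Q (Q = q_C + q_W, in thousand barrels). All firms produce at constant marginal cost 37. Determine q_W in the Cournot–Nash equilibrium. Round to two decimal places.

41.33

A representative firm's profit is π_i = q_i(161 - Q) - 37q_i.
First-order condition (treating rivals' output as given): 124 - 2q_i - q_j = 0.
By symmetry each firm produces the same amount; substituting q_j = q_i yields q_i = 124/3.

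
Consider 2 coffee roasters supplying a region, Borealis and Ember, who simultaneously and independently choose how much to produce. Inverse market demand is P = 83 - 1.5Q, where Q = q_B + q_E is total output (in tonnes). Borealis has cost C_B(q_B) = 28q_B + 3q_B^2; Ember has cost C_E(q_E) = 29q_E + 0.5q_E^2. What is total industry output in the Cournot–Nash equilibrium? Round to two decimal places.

Borealis's profit: π_B = (83 - 1.5Q)q_B - (28q_B + 3q_B²). Setting ∂π_B/∂q_B = 0: 55 - 9q_B - (3/2)(q_E) = 0.
Ember's first-order condition: 54 - 4q_E - (3/2)(q_B) = 0.
Rearranging gives the reaction functions q_B = (55 - (3/2)q_E)/9 and q_E = (54 - (3/2)q_B)/4.
Substituting one into the other gives q_B = 556/135 and q_E = 538/45.
Total output Q = 556/135 + 538/45 = 434/27.

16.07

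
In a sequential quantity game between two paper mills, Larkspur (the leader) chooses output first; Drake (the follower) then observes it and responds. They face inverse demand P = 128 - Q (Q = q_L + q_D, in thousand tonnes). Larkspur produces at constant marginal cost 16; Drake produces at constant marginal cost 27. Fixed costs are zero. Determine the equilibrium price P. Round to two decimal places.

Solve by backward induction. Given q_L, the follower Drake maximises π_D = (128 - q_L - q_D)q_D - 27q_D.
∂π_D/∂q_D = 101 - q_L - 2q_D = 0 gives the reaction function q_D = (101 - q_L)/2.
The leader anticipates this reaction. Substituting into P = 128 - Q gives P = 155/2 - (1/2)q_L, so π_L = (155/2 - (1/2)q_L)q_L - 16q_L.
The leader's first-order condition 123/2 - q_L = 0 yields q_L = 123/2.
Then q_D = (101 - 123/2)/2 = 79/4.
Total output Q = 325/4, so price P = 128 - 325/4 = 187/4.

46.75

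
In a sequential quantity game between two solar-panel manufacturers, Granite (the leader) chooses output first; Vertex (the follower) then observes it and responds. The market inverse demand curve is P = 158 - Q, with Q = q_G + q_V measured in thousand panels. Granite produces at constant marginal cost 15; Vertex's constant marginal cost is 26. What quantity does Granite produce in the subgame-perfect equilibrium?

The follower Vertex best-responds to any q_G: π_V = (158 - Q)q_V - 26q_V.
Setting the follower's marginal profit to zero, 132 - q_G - 2q_V = 0, i.e. q_V = (132 - q_G)/2.
Granite substitutes q_V(q_G) into its own profit: π_G = q_G(158 - q_G - (132 - q_G)/2) - 15q_G = (92 - (1/2)q_G)q_G - 15q_G.
Leader FOC: 77 - q_G = 0, so q_G = 77.
Then q_V = (132 - 77)/2 = 55/2.

77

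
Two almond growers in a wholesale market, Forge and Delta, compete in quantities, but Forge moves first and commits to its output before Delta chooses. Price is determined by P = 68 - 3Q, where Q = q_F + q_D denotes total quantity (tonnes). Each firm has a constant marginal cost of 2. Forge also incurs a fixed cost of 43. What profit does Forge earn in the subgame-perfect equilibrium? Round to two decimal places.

138.50

Solve by backward induction. Given q_F, the follower Delta maximises π_D = (68 - 3q_F - 3q_D)q_D - 2q_D.
Follower FOC: 66 - 3q_F - 6q_D = 0, so q_D(q_F) = (66 - 3q_F)/6.
The leader anticipates this reaction. Substituting into P = 68 - 3Q gives P = 35 - (3/2)q_F, so π_F = (35 - (3/2)q_F)q_F - 2q_F.
The leader's first-order condition 33 - 3q_F = 0 yields q_F = 11.
Then q_D = (66 - 3·11)/6 = 11/2.
Price P = 68 - 3·(33/2) = 37/2.
Forge's profit: (37/2 - 2)·11 - 43 = 277/2.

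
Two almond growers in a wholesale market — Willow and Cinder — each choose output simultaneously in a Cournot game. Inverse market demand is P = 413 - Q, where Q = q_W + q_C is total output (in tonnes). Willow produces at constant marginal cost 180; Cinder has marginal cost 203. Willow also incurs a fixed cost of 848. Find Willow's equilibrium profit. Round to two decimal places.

Willow's profit: π_W = (413 - Q)q_W - (180q_W). Setting ∂π_W/∂q_W = 0: 233 - 2q_W - (q_C) = 0.
Cinder's first-order condition: 210 - 2q_C - (q_W) = 0.
Best responses: q_W = (233 - q_C)/2, q_C = (210 - q_W)/2.
Substituting one into the other gives q_W = 256/3 and q_C = 187/3.
Price P = 413 - 443/3 = 796/3.
Willow's profit: (796/3 - 180)·(256/3) - 848 = 6433.7778.

6433.78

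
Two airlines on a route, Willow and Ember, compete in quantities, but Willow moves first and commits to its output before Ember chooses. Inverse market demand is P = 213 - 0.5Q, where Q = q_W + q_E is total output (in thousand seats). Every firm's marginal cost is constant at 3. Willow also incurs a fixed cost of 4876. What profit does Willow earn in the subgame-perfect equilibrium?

6149

The follower Ember best-responds to any q_W: π_E = (213 - 0.5Q)q_E - 3q_E.
Setting the follower's marginal profit to zero, 210 - (1/2)q_W - q_E = 0, i.e. q_E = (210 - (1/2)q_W).
The leader anticipates this reaction. Substituting into P = 213 - 0.5Q gives P = 108 - (1/4)q_W, so π_W = (108 - (1/4)q_W)q_W - 3q_W.
Leader FOC: 105 - (1/2)q_W = 0, so q_W = 210.
Then q_E = (210 - (1/2)·210) = 105.
Price P = 213 - (1/2)·315 = 111/2.
Willow's profit: (111/2 - 3)·210 - 4876 = 6149.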